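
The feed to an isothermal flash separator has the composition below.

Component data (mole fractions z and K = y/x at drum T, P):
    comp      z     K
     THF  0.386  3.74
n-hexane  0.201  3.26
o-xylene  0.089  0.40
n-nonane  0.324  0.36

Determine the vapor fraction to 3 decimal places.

ψ = 0.768

Let ψ = V/F and solve Σ zᵢ(Kᵢ−1)/(1+ψ(Kᵢ−1)) = 0.
Check two-phase: ΣzᵢKᵢ = 2.251 > 1 and Σzᵢ/Kᵢ = 1.287 > 1, so g(0) = 1.251 > 0 and g(1) = -0.287 < 0.
Newton iteration, ψ⁰ = 0.5:
  ψ = 0.500: g = 0.2783, g' = -1.095 → ψ = 0.754
  ψ = 0.754: g = 0.0144, g' = -1.051 → ψ = 0.768
Converged at ψ = 0.768.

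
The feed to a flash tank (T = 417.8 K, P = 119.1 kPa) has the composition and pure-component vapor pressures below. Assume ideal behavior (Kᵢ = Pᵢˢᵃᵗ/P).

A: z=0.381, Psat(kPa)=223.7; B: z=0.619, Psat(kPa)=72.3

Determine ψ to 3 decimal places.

Raoult's law: Kᵢ = Pᵢˢᵃᵗ/P = Pᵢˢᵃᵗ/119.1.
  K_A = 223.7/119.1 = 1.87825, K_B = 72.3/119.1 = 0.60705
Let ψ = V/F and solve Σ zᵢ(Kᵢ−1)/(1+ψ(Kᵢ−1)) = 0.
Check two-phase: ΣzᵢKᵢ = 1.091 > 1 and Σzᵢ/Kᵢ = 1.223 > 1, so g(0) = 0.091 > 0 and g(1) = -0.223 < 0.
Newton iteration, ψ⁰ = 0.5:
  ψ = 0.500: g = -0.0702, g' = -0.290 → ψ = 0.258
  ψ = 0.258: g = 0.0022, g' = -0.314 → ψ = 0.265
Converged at ψ = 0.265.

ψ = 0.265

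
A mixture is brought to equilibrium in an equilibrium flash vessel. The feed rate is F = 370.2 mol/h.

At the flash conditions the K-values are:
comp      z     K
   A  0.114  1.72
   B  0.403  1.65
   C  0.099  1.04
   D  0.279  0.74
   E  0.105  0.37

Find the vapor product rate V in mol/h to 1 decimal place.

Let ψ = V/F and solve Σ zᵢ(Kᵢ−1)/(1+ψ(Kᵢ−1)) = 0.
Check two-phase: ΣzᵢKᵢ = 1.209 > 1 and Σzᵢ/Kᵢ = 1.067 > 1, so g(0) = 0.209 > 0 and g(1) = -0.067 < 0.
Newton–Raphson from ψ = 0.5:
  ψ = 0.500: g = 0.0820, g' = -0.243 → ψ = 0.838
  ψ = 0.838: g = -0.0082, g' = -0.312 → ψ = 0.811
Converged at ψ = 0.811.
Then V = ψ·F = 0.8110·370.2 = 300.2 mol/h and L = F − V = 70.0 mol/h.

V = 300.2 mol/h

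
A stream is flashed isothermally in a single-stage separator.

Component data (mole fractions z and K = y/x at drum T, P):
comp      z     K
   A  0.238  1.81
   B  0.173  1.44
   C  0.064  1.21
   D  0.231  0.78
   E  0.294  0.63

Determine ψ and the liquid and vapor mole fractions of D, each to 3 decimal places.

ψ = 0.620, x_D = 0.267, y_D = 0.209

Material balance + equilibrium reduce to Σ zᵢ(Kᵢ−1)/(1+ψ(Kᵢ−1)) = 0.
Feasibility: ΣzᵢKᵢ = 1.123, Σzᵢ/Kᵢ = 1.067 — both > 1, two phases present.
Newton iteration, ψ⁰ = 0.39:
  ψ = 0.390: g = 0.0412, g' = -0.185 → ψ = 0.612
  ψ = 0.612: g = 0.0014, g' = -0.175 → ψ = 0.620
Converged at ψ = 0.620.
Compositions from xᵢ = zᵢ/(1+ψ(Kᵢ−1)), yᵢ = Kᵢxᵢ:
  A: x = 0.158, y = 0.287
  B: x = 0.136, y = 0.196
  C: x = 0.057, y = 0.069
  D: x = 0.267, y = 0.209
  E: x = 0.382, y = 0.240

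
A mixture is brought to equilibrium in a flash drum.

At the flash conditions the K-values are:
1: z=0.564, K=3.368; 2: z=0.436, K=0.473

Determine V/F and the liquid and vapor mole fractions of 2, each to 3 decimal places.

Material balance + equilibrium reduce to Σ zᵢ(Kᵢ−1)/(1+V/F(Kᵢ−1)) = 0.
Feasibility: ΣzᵢKᵢ = 2.106, Σzᵢ/Kᵢ = 1.089 — both > 1, two phases present.
Binary case is linear: z₁(K₁−1)(1+V/F(K₂−1)) + z₂(K₂−1)(1+V/F(K₁−1)) = 0
⇒ V/F = [z₁(K₁−1)+z₂(K₂−1)] / [−(K₁−1)(K₂−1)] = 1.1058/1.2479 = 0.886
Compositions from xᵢ = zᵢ/(1+V/F(Kᵢ−1)), yᵢ = Kᵢxᵢ:
  1: x = 0.182, y = 0.613
  2: x = 0.818, y = 0.387

V/F = 0.886, x_2 = 0.818, y_2 = 0.387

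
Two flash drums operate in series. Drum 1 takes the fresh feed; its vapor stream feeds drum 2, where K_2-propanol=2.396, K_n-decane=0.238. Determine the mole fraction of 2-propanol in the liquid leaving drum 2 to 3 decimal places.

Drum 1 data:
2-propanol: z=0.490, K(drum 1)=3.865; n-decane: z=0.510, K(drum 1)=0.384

Drum 1:
Newton iteration, ψ₁⁰ = 0.61:
  ψ₁ = 0.610: g = 0.0077, g' = -1.029 → ψ₁ = 0.617
Converged at ψ₁ = 0.617.
Drum-1 compositions:
  2-propanol: x = 0.177, y = 0.684
  n-decane: x = 0.823, y = 0.316
Drum-2 feed = drum-1 vapor: z₂ = (0.6840, 0.3160).
Drum 2:
Binary case is linear: z₁(K₁−1)(1+ψ₂(K₂−1)) + z₂(K₂−1)(1+ψ₂(K₁−1)) = 0
⇒ ψ₂ = [z₁(K₁−1)+z₂(K₂−1)] / [−(K₁−1)(K₂−1)] = 0.7140/1.0638 = 0.671
  2-propanol: x = 0.353, y = 0.846
  n-decane: x = 0.647, y = 0.154

x_2-propanol (drum 2) = 0.353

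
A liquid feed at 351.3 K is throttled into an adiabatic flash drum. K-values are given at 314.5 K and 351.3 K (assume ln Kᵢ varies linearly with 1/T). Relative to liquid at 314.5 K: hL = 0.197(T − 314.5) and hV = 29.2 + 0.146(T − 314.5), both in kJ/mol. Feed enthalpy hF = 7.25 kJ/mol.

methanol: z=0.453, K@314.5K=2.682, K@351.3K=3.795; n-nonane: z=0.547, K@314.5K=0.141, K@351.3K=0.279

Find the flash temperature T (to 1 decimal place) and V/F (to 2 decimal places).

T = 317.9 K, V/F = 0.23

Adiabatic flash: solve Rachford–Rice at each trial T, then check hF = ψ·hV(T) + (1−ψ)·hL(T).
  T = 314.5 K: K = (2.682, 0.141), RR gives ψ = 0.202, H_out = 5.903 kJ/mol
  T = 351.3 K: K = (3.795, 0.279), RR gives ψ = 0.433, H_out = 19.069 kJ/mol
  T = 332.9 K: K = (3.221, 0.202), RR gives ψ = 0.321, H_out = 12.710 kJ/mol
  T = 323.7 K: K = (2.947, 0.170), RR gives ψ = 0.265, H_out = 9.415 kJ/mol
  T = 319.1 K: K = (2.813, 0.155), RR gives ψ = 0.234, H_out = 7.694 kJ/mol
  T = 316.8 K: K = (2.747, 0.148), RR gives ψ = 0.219, H_out = 6.809 kJ/mol
Linear interpolation between T = 316.8 (H_out = 6.809) and T = 319.1 (H_out = 7.694) on hF = 7.25 gives T ≈ 317.9 K, at which ψ = 0.23.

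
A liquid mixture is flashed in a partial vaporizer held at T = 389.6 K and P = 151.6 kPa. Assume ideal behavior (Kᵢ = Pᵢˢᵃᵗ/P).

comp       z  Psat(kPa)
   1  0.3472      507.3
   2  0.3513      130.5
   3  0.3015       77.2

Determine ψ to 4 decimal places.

Raoult's law: Kᵢ = Pᵢˢᵃᵗ/P = Pᵢˢᵃᵗ/151.6.
  K_1 = 507.3/151.6 = 3.346306, K_2 = 130.5/151.6 = 0.860818, K_3 = 77.2/151.6 = 0.509235
Let ψ = V/F and solve Σ zᵢ(Kᵢ−1)/(1+ψ(Kᵢ−1)) = 0.
Feasibility: ΣzᵢKᵢ = 1.6178, Σzᵢ/Kᵢ = 1.1039 — both > 1, two phases present.
Iterate (Newton) starting at ψ = 0.31:
  ψ = 0.3100: g = 0.24599, g' = -0.7490 → ψ = 0.6384
  ψ = 0.6384: g = 0.05699, g' = -0.4685 → ψ = 0.7600
  ψ = 0.7600: g = 0.00202, g' = -0.4400 → ψ = 0.7646
Converged at ψ = 0.7646.

ψ = 0.7646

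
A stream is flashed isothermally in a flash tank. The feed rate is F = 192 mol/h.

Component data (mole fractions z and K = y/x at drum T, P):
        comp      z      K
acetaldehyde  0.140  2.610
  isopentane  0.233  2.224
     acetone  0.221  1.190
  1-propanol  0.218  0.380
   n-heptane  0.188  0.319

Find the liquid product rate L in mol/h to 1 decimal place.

L = 111.5 mol/h

Rachford–Rice: g(ψ) = Σ zᵢ(Kᵢ−1)/(1+ψ(Kᵢ−1)) = 0.
g(0) = ΣzᵢKᵢ − 1 = 0.289 and g(1) = 1 − Σzᵢ/Kᵢ = -0.507, so a root lies in (0, 1).
Newton–Raphson from ψ = 0.5:
  ψ = 0.500: g = -0.0499, g' = -0.629 → ψ = 0.421
  ψ = 0.421: g = -0.0008, g' = -0.613 → ψ = 0.419
Converged at ψ = 0.419.
Then V = ψ·F = 0.4194·192 = 80.5 mol/h and L = F − V = 111.5 mol/h.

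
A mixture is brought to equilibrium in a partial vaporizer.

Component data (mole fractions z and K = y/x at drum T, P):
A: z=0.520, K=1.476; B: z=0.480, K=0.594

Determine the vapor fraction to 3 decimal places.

Material balance + equilibrium reduce to Σ zᵢ(Kᵢ−1)/(1+ψ(Kᵢ−1)) = 0.
Feasibility: ΣzᵢKᵢ = 1.053, Σzᵢ/Kᵢ = 1.160 — both > 1, two phases present.
Binary case is linear: z₁(K₁−1)(1+ψ(K₂−1)) + z₂(K₂−1)(1+ψ(K₁−1)) = 0
⇒ ψ = [z₁(K₁−1)+z₂(K₂−1)] / [−(K₁−1)(K₂−1)] = 0.0526/0.1933 = 0.272

ψ = 0.272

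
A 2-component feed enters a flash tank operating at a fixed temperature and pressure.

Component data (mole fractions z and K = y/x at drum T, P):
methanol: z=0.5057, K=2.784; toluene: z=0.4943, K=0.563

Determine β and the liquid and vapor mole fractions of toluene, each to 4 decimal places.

Material balance + equilibrium reduce to Σ zᵢ(Kᵢ−1)/(1+β(Kᵢ−1)) = 0.
g(0) = ΣzᵢKᵢ − 1 = 0.6862 and g(1) = 1 − Σzᵢ/Kᵢ = -0.0596, so a root lies in (0, 1).
Iterate (Newton) starting at β = 0.4:
  β = 0.4000: g = 0.26471, g' = -0.6867 → β = 0.7855
  β = 0.7855: g = 0.04680, g' = -0.4980 → β = 0.8794
  β = 0.8794: g = 0.00034, g' = -0.4929 → β = 0.8801
Converged at β = 0.8801.
Compositions from xᵢ = zᵢ/(1+β(Kᵢ−1)), yᵢ = Kᵢxᵢ:
  methanol: x = 0.1968, y = 0.5478
  toluene: x = 0.8032, y = 0.4522

β = 0.8801, x_toluene = 0.8032, y_toluene = 0.4522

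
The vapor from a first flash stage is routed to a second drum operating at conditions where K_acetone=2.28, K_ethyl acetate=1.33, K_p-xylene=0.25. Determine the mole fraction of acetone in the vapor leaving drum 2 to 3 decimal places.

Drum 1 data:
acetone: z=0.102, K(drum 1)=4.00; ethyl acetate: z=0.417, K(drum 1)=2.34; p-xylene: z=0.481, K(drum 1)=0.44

y_acetone (drum 2) = 0.246

Drum 1:
Iterate (Newton) starting at ψ₁ = 0.62:
  ψ₁ = 0.620: g = -0.0004, g' = -0.690 → ψ₁ = 0.619
Converged at ψ₁ = 0.619.
Drum-1 compositions:
  acetone: x = 0.036, y = 0.143
  ethyl acetate: x = 0.228, y = 0.533
  p-xylene: x = 0.736, y = 0.324
Drum-2 feed = drum-1 vapor: z₂ = (0.1427, 0.5332, 0.3240).
Drum 2:
Let ψ₂ = V/F and solve Σ zᵢ(Kᵢ−1)/(1+ψ₂(Kᵢ−1)) = 0.
Check two-phase: ΣzᵢKᵢ = 1.116 > 1 and Σzᵢ/Kᵢ = 1.760 > 1, so g(0) = 0.116 > 0 and g(1) = -0.760 < 0.
Iterate (Newton) starting at ψ₂ = 0.5:
  ψ₂ = 0.500: g = -0.1264, g' = -0.596 → ψ₂ = 0.288
  ψ₂ = 0.288: g = -0.0158, g' = -0.470 → ψ₂ = 0.254
Converged at ψ₂ = 0.254.
  acetone: x = 0.108, y = 0.246
  ethyl acetate: x = 0.492, y = 0.654
  p-xylene: x = 0.400, y = 0.100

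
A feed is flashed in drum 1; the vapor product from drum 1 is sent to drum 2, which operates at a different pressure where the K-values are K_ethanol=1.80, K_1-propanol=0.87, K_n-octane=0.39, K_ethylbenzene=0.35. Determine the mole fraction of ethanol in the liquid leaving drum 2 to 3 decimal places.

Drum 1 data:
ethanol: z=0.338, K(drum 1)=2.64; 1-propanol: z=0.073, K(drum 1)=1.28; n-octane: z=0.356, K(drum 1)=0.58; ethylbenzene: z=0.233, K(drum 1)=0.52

x_ethanol (drum 2) = 0.409

Drum 1:
Material balance + equilibrium reduce to Σ zᵢ(Kᵢ−1)/(1+ψ₁(Kᵢ−1)) = 0.
Feasibility: ΣzᵢKᵢ = 1.313, Σzᵢ/Kᵢ = 1.247 — both > 1, two phases present.
Newton iteration, ψ₁⁰ = 0.43:
  ψ₁ = 0.430: g = 0.0199, g' = -0.496 → ψ₁ = 0.470
  ψ₁ = 0.470: g = 0.0003, g' = -0.481 → ψ₁ = 0.471
Converged at ψ₁ = 0.471.
Drum-1 compositions:
  ethanol: x = 0.191, y = 0.504
  1-propanol: x = 0.064, y = 0.083
  n-octane: x = 0.444, y = 0.257
  ethylbenzene: x = 0.301, y = 0.157
Drum-2 feed = drum-1 vapor: z₂ = (0.5035, 0.0826, 0.2574, 0.1565).
Drum 2:
Rachford–Rice: g(ψ₂) = Σ zᵢ(Kᵢ−1)/(1+ψ₂(Kᵢ−1)) = 0.
g(0) = ΣzᵢKᵢ − 1 = 0.133 and g(1) = 1 − Σzᵢ/Kᵢ = -0.482, so a root lies in (0, 1).
Newton iteration, ψ₂⁰ = 0.51:
  ψ₂ = 0.510: g = -0.1055, g' = -0.514 → ψ₂ = 0.305
  ψ₂ = 0.305: g = -0.0070, g' = -0.457 → ψ₂ = 0.289
Converged at ψ₂ = 0.289.
  ethanol: x = 0.409, y = 0.736
  1-propanol: x = 0.086, y = 0.075
  n-octane: x = 0.313, y = 0.122
  ethylbenzene: x = 0.193, y = 0.067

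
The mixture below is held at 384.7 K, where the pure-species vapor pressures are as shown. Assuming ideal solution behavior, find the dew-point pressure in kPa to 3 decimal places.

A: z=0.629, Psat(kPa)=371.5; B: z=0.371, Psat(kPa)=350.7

Pdew = 363.502 kPa

At the dew point ψ → 1, so Σzᵢ/Kᵢ = 1 with Kᵢ = Pᵢˢᵃᵗ/P ⇒ 1/P = Σzᵢ/Pᵢˢᵃᵗ.
1/P = 0.629/371.5 + 0.371/350.7 = 0.002751 ⇒ P = 363.502 kPa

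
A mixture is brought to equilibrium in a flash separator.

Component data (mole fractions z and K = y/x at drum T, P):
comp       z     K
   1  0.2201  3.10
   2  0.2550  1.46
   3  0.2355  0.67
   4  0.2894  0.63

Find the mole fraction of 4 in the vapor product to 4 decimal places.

Newton–Raphson from V/F = 0.5:
  V/F = 0.5000: g = 0.09638, g' = -0.3631 → V/F = 0.7655
  V/F = 0.7655: g = 0.01065, g' = -0.2953 → V/F = 0.8015
  V/F = 0.8015: g = 0.00008, g' = -0.2911 → V/F = 0.8018
Converged at V/F = 0.8018.
Compositions from xᵢ = zᵢ/(1+V/F(Kᵢ−1)), yᵢ = Kᵢxᵢ:
  1: x = 0.0820, y = 0.2542
  2: x = 0.1863, y = 0.2720
  3: x = 0.3202, y = 0.2146
  4: x = 0.4115, y = 0.2592

y_4 = 0.2592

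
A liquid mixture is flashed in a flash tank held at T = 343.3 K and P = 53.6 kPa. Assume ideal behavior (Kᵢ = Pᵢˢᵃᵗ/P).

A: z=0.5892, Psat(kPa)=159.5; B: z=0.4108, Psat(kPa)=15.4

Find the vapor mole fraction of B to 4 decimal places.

y_B = 0.2111

Raoult's law: Kᵢ = Pᵢˢᵃᵗ/P = Pᵢˢᵃᵗ/53.6.
  K_A = 159.5/53.6 = 2.975746, K_B = 15.4/53.6 = 0.287313
Rachford–Rice: g(ψ) = Σ zᵢ(Kᵢ−1)/(1+ψ(Kᵢ−1)) = 0.
Feasibility: ΣzᵢKᵢ = 1.8713, Σzᵢ/Kᵢ = 1.6278 — both > 1, two phases present.
Binary case is linear: z₁(K₁−1)(1+ψ(K₂−1)) + z₂(K₂−1)(1+ψ(K₁−1)) = 0
⇒ ψ = [z₁(K₁−1)+z₂(K₂−1)] / [−(K₁−1)(K₂−1)] = 0.87134/1.40809 = 0.6188
Compositions from xᵢ = zᵢ/(1+ψ(Kᵢ−1)), yᵢ = Kᵢxᵢ:
  A: x = 0.2651, y = 0.7889
  B: x = 0.7349, y = 0.2111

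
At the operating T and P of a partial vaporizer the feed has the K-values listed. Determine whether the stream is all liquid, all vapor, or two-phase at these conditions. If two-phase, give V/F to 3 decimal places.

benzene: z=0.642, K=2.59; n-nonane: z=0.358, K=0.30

ΣzᵢKᵢ = 1.770; Σzᵢ/Kᵢ = 1.441.
Both exceed 1, so a two-phase solution exists.
Rachford–Rice: g(ψ) = Σ zᵢ(Kᵢ−1)/(1+ψ(Kᵢ−1)) = 0.
Newton–Raphson from ψ = 0.5:
  ψ = 0.500: g = 0.1831, g' = -0.919 → ψ = 0.699
  ψ = 0.699: g = -0.0075, g' = -1.037 → ψ = 0.692
Converged at ψ = 0.692.

two-phase, V/F = 0.692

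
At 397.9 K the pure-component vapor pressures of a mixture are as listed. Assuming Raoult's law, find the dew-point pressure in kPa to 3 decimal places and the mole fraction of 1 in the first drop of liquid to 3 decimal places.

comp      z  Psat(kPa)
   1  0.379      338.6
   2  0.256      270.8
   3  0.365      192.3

Pdew = 252.351 kPa, x_1 = 0.282

At the dew point ψ → 1, so Σzᵢ/Kᵢ = 1 with Kᵢ = Pᵢˢᵃᵗ/P ⇒ 1/P = Σzᵢ/Pᵢˢᵃᵗ.
1/P = 0.379/338.6 + 0.256/270.8 + 0.365/192.3 = 0.003963 ⇒ P = 252.351 kPa
xᵢ = zᵢP/Pᵢˢᵃᵗ ⇒ x_1 = 0.379·252.351/338.6 = 0.282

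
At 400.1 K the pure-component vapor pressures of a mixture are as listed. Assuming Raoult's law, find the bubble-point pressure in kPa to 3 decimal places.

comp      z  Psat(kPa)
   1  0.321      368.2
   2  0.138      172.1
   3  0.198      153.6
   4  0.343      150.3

At the bubble point ψ → 0, so ΣzᵢKᵢ = 1 with Kᵢ = Pᵢˢᵃᵗ/P ⇒ P = ΣzᵢPᵢˢᵃᵗ.
P = 0.321·368.2 + 0.138·172.1 + 0.198·153.6 + 0.343·150.3 = 223.908 kPa

Pbub = 223.908 kPa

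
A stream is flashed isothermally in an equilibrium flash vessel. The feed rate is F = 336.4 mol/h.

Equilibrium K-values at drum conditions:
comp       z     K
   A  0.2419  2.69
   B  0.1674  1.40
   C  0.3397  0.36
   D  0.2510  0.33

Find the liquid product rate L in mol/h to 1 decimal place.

Let ψ = V/F and solve Σ zᵢ(Kᵢ−1)/(1+ψ(Kᵢ−1)) = 0.
Feasibility: ΣzᵢKᵢ = 1.0902, Σzᵢ/Kᵢ = 1.9137 — both > 1, two phases present.
Newton–Raphson from ψ = 0.5:
  ψ = 0.5000: g = -0.29523, g' = -0.7773 → ψ = 0.1202
  ψ = 0.1202: g = -0.01473, g' = -0.7983 → ψ = 0.1017
  ψ = 0.1017: g = 0.00017, g' = -0.8167 → ψ = 0.1019
Converged at ψ = 0.1019.
Then V = ψ·F = 0.1019·336.4 = 34.3 mol/h and L = F − V = 302.1 mol/h.

L = 302.1 mol/h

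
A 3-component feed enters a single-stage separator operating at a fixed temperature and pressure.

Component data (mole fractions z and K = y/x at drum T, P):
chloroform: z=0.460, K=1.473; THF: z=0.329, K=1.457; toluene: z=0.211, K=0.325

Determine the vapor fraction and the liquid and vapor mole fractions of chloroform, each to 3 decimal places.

Newton iteration, ψ⁰ = 0.5:
  ψ = 0.500: g = 0.0834, g' = -0.332 → ψ = 0.751
  ψ = 0.751: g = -0.0165, g' = -0.490 → ψ = 0.718
  ψ = 0.718: g = -0.0005, g' = -0.458 → ψ = 0.716
Converged at ψ = 0.716.
Compositions from xᵢ = zᵢ/(1+ψ(Kᵢ−1)), yᵢ = Kᵢxᵢ:
  chloroform: x = 0.344, y = 0.506
  THF: x = 0.248, y = 0.361
  toluene: x = 0.409, y = 0.133

ψ = 0.716, x_chloroform = 0.344, y_chloroform = 0.506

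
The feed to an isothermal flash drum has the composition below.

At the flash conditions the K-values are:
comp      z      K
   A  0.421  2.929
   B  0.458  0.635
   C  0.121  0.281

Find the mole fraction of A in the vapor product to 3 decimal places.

Iterate (Newton) starting at ψ = 0.4:
  ψ = 0.400: g = 0.1405, g' = -0.706 → ψ = 0.599
  ψ = 0.599: g = 0.0100, g' = -0.630 → ψ = 0.615
Converged at ψ = 0.615.
Compositions from xᵢ = zᵢ/(1+ψ(Kᵢ−1)), yᵢ = Kᵢxᵢ:
  A: x = 0.193, y = 0.564
  B: x = 0.591, y = 0.375
  C: x = 0.217, y = 0.061

y_A = 0.564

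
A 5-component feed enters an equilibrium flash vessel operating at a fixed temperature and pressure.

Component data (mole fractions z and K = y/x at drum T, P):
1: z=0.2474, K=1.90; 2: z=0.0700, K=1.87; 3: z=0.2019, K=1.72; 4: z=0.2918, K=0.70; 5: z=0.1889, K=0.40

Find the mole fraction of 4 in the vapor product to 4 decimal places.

Let ψ = V/F and solve Σ zᵢ(Kᵢ−1)/(1+ψ(Kᵢ−1)) = 0.
Feasibility: ΣzᵢKᵢ = 1.2280, Σzᵢ/Kᵢ = 1.1741 — both > 1, two phases present.
Newton iteration, ψ⁰ = 0.5:
  ψ = 0.5000: g = 0.03798, g' = -0.3528 → ψ = 0.6077
  ψ = 0.6077: g = -0.00053, g' = -0.3648 → ψ = 0.6062
Converged at ψ = 0.6062.
Compositions from xᵢ = zᵢ/(1+ψ(Kᵢ−1)), yᵢ = Kᵢxᵢ:
  1: x = 0.1601, y = 0.3041
  2: x = 0.0458, y = 0.0857
  3: x = 0.1406, y = 0.2418
  4: x = 0.3567, y = 0.2497
  5: x = 0.2969, y = 0.1188

y_4 = 0.2497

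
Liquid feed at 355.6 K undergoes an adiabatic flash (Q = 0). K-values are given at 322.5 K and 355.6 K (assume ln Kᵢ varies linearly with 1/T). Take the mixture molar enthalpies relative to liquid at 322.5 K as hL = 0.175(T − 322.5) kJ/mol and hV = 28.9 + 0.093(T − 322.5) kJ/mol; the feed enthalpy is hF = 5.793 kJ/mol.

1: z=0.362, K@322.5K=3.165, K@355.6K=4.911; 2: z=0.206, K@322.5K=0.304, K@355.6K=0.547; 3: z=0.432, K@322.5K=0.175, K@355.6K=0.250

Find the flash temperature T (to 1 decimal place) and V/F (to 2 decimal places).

T = 325.0 K, V/F = 0.19

Adiabatic flash: solve Rachford–Rice at each trial T, then check hF = ψ·hV(T) + (1−ψ)·hL(T).
  T = 322.5 K: K = (3.165, 0.304, 0.175), RR gives ψ = 0.167, H_out = 4.827 kJ/mol
  T = 355.6 K: K = (4.911, 0.547, 0.250), RR gives ψ = 0.383, H_out = 15.809 kJ/mol
  T = 339.1 K: K = (3.988, 0.414, 0.211), RR gives ψ = 0.285, H_out = 10.746 kJ/mol
  T = 330.8 K: K = (3.563, 0.356, 0.193), RR gives ψ = 0.230, H_out = 7.937 kJ/mol
  T = 326.6 K: K = (3.358, 0.329, 0.184), RR gives ψ = 0.199, H_out = 6.410 kJ/mol
  T = 324.6 K: K = (3.263, 0.317, 0.179), RR gives ψ = 0.184, H_out = 5.650 kJ/mol
Linear interpolation between T = 324.6 (H_out = 5.650) and T = 326.6 (H_out = 6.410) on hF = 5.793 gives T ≈ 325.0 K, at which ψ = 0.19.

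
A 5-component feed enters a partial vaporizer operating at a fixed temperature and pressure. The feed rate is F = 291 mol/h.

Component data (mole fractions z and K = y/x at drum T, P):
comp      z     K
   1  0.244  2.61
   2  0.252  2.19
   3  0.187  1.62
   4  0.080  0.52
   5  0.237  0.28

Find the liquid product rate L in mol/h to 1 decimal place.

Newton–Raphson from β = 0.5:
  β = 0.500: g = 0.1770, g' = -0.708 → β = 0.750
  β = 0.750: g = -0.0154, g' = -0.888 → β = 0.733
  β = 0.733: g = -0.0002, g' = -0.863 → β = 0.732
Converged at β = 0.732.
Then V = β·F = 0.7324·291 = 213.1 mol/h and L = F − V = 77.9 mol/h.

L = 77.9 mol/h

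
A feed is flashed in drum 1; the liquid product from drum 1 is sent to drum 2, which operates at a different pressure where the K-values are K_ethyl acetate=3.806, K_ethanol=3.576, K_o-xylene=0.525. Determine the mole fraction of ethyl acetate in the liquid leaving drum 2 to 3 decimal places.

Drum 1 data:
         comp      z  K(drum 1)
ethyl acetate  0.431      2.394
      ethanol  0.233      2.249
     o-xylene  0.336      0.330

x_ethyl acetate (drum 2) = 0.093

Drum 1:
Iterate (Newton) starting at ψ₁ = 0.5:
  ψ₁ = 0.500: g = 0.1947, g' = -0.770 → ψ₁ = 0.753
  ψ₁ = 0.753: g = -0.0112, g' = -0.910 → ψ₁ = 0.741
Converged at ψ₁ = 0.741.
Drum-1 compositions:
  ethyl acetate: x = 0.212, y = 0.508
  ethanol: x = 0.121, y = 0.272
  o-xylene: x = 0.667, y = 0.220
Drum-2 feed = drum-1 liquid: z₂ = (0.2121, 0.1210, 0.6669).
Drum 2:
Let ψ₂ = V/F and solve Σ zᵢ(Kᵢ−1)/(1+ψ₂(Kᵢ−1)) = 0.
Feasibility: ΣzᵢKᵢ = 1.590, Σzᵢ/Kᵢ = 1.360 — both > 1, two phases present.
Newton iteration, ψ₂⁰ = 0.59:
  ψ₂ = 0.590: g = -0.0923, g' = -0.654 → ψ₂ = 0.449
  ψ₂ = 0.449: g = 0.0054, g' = -0.743 → ψ₂ = 0.456
Converged at ψ₂ = 0.456.
  ethyl acetate: x = 0.093, y = 0.354
  ethanol: x = 0.056, y = 0.199
  o-xylene: x = 0.851, y = 0.447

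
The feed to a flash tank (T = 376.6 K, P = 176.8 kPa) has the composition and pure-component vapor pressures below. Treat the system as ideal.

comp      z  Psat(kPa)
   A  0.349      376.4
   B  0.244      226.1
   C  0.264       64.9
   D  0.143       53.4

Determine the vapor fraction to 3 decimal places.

ψ = 0.346

Raoult's law: Kᵢ = Pᵢˢᵃᵗ/P = Pᵢˢᵃᵗ/176.8.
  K_A = 376.4/176.8 = 2.12896, K_B = 226.1/176.8 = 1.27885, K_C = 64.9/176.8 = 0.36708, K_D = 53.4/176.8 = 0.30204
Let ψ = V/F and solve Σ zᵢ(Kᵢ−1)/(1+ψ(Kᵢ−1)) = 0.
Feasibility: ΣzᵢKᵢ = 1.195, Σzᵢ/Kᵢ = 1.547 — both > 1, two phases present.
Newton iteration, ψ⁰ = 0.68:
  ψ = 0.680: g = -0.2032, g' = -0.734 → ψ = 0.403
  ψ = 0.403: g = -0.0313, g' = -0.551 → ψ = 0.346
Converged at ψ = 0.346.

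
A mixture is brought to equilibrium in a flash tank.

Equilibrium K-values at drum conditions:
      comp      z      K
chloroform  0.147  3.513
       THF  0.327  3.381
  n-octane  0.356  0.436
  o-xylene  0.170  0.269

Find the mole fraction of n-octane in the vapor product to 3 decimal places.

y_n-octane = 0.224

Iterate (Newton) starting at ψ = 0.66:
  ψ = 0.660: g = -0.1182, g' = -1.038 → ψ = 0.546
  ψ = 0.546: g = -0.0028, g' = -1.003 → ψ = 0.543
Converged at ψ = 0.543.
Compositions from xᵢ = zᵢ/(1+ψ(Kᵢ−1)), yᵢ = Kᵢxᵢ:
  chloroform: x = 0.062, y = 0.218
  THF: x = 0.143, y = 0.482
  n-octane: x = 0.513, y = 0.224
  o-xylene: x = 0.282, y = 0.076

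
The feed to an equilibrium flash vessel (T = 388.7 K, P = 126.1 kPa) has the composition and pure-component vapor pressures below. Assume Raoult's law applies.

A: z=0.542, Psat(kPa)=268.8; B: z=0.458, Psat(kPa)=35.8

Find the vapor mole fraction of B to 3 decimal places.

y_B = 0.174

Raoult's law: Kᵢ = Pᵢˢᵃᵗ/P = Pᵢˢᵃᵗ/126.1.
  K_A = 268.8/126.1 = 2.13164, K_B = 35.8/126.1 = 0.28390
Rachford–Rice: g(ψ) = Σ zᵢ(Kᵢ−1)/(1+ψ(Kᵢ−1)) = 0.
Check two-phase: ΣzᵢKᵢ = 1.285 > 1 and Σzᵢ/Kᵢ = 1.867 > 1, so g(0) = 0.285 > 0 and g(1) = -0.867 < 0.
Newton–Raphson from ψ = 0.5:
  ψ = 0.500: g = -0.1192, g' = -0.853 → ψ = 0.360
  ψ = 0.360: g = -0.0063, g' = -0.777 → ψ = 0.352
Converged at ψ = 0.352.
Compositions from xᵢ = zᵢ/(1+ψ(Kᵢ−1)), yᵢ = Kᵢxᵢ:
  A: x = 0.388, y = 0.826
  B: x = 0.612, y = 0.174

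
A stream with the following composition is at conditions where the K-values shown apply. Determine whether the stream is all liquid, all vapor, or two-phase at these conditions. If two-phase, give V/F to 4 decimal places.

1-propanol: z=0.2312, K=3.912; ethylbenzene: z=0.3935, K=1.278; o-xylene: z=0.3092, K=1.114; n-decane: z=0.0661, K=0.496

ΣzᵢKᵢ = 1.7846; Σzᵢ/Kᵢ = 0.7778.
Since Σzᵢ/Kᵢ < 1 the mixture is above its dew point — single vapor phase.

all vapor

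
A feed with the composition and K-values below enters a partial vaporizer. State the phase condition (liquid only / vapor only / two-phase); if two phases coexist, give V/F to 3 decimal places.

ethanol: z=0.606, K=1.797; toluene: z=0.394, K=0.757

vapor only

ΣzᵢKᵢ = 1.387; Σzᵢ/Kᵢ = 0.858.
Since Σzᵢ/Kᵢ < 1 the mixture is above its dew point — single vapor phase.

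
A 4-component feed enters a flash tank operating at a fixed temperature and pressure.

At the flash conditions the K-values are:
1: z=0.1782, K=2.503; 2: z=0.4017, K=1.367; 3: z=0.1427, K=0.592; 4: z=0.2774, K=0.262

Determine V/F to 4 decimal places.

V/F = 0.2769

Material balance + equilibrium reduce to Σ zᵢ(Kᵢ−1)/(1+V/F(Kᵢ−1)) = 0.
Feasibility: ΣzᵢKᵢ = 1.1523, Σzᵢ/Kᵢ = 1.6649 — both > 1, two phases present.
Newton iteration, V/F⁰ = 0.43:
  V/F = 0.4300: g = -0.08048, g' = -0.5480 → V/F = 0.2832
  V/F = 0.2832: g = -0.00320, g' = -0.5143 → V/F = 0.2769
Converged at V/F = 0.2769.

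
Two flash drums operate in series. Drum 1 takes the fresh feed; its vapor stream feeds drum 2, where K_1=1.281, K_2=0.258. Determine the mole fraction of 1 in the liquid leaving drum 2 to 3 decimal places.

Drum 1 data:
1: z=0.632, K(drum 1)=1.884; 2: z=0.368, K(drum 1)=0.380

x_1 (drum 2) = 0.725

Drum 1:
Material balance + equilibrium reduce to Σ zᵢ(Kᵢ−1)/(1+ψ₁(Kᵢ−1)) = 0.
g(0) = ΣzᵢKᵢ − 1 = 0.331 and g(1) = 1 − Σzᵢ/Kᵢ = -0.304, so a root lies in (0, 1).
Binary case is linear: z₁(K₁−1)(1+ψ₁(K₂−1)) + z₂(K₂−1)(1+ψ₁(K₁−1)) = 0
⇒ ψ₁ = [z₁(K₁−1)+z₂(K₂−1)] / [−(K₁−1)(K₂−1)] = 0.3305/0.5481 = 0.603
Drum-1 compositions:
  1: x = 0.412, y = 0.777
  2: x = 0.588, y = 0.223
Drum-2 feed = drum-1 vapor: z₂ = (0.7766, 0.2234).
Drum 2:
Let ψ₂ = V/F and solve Σ zᵢ(Kᵢ−1)/(1+ψ₂(Kᵢ−1)) = 0.
g(0) = ΣzᵢKᵢ − 1 = 0.053 and g(1) = 1 − Σzᵢ/Kᵢ = -0.472, so a root lies in (0, 1).
Iterate (Newton) starting at ψ₂ = 0.5:
  ψ₂ = 0.500: g = -0.0721, g' = -0.358 → ψ₂ = 0.299
  ψ₂ = 0.299: g = -0.0115, g' = -0.255 → ψ₂ = 0.253
  ψ₂ = 0.253: g = -0.0004, g' = -0.240 → ψ₂ = 0.252
Converged at ψ₂ = 0.252.
  1: x = 0.725, y = 0.929
  2: x = 0.275, y = 0.071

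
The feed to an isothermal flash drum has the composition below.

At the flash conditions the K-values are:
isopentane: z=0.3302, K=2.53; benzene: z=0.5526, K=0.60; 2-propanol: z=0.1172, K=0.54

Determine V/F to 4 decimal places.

V/F = 0.3662

Material balance + equilibrium reduce to Σ zᵢ(Kᵢ−1)/(1+V/F(Kᵢ−1)) = 0.
Feasibility: ΣzᵢKᵢ = 1.2303, Σzᵢ/Kᵢ = 1.2686 — both > 1, two phases present.
Iterate (Newton) starting at V/F = 0.5:
  V/F = 0.5000: g = -0.06008, g' = -0.4281 → V/F = 0.3597
  V/F = 0.3597: g = 0.00310, g' = -0.4779 → V/F = 0.3661
  V/F = 0.3661: g = 0.00001, g' = -0.4748 → V/F = 0.3662
Converged at V/F = 0.3662.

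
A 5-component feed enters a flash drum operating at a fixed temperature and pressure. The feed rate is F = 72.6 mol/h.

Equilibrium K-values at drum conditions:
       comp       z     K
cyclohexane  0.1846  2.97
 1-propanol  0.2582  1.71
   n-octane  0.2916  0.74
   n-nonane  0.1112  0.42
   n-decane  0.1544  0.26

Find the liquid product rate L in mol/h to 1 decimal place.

L = 41.6 mol/h

Newton iteration, ψ⁰ = 0.53:
  ψ = 0.5300: g = -0.05793, g' = -0.5735 → ψ = 0.4290
  ψ = 0.4290: g = -0.00098, g' = -0.5597 → ψ = 0.4273
Converged at ψ = 0.4273.
Then V = ψ·F = 0.4273·72.6 = 31.0 mol/h and L = F − V = 41.6 mol/h.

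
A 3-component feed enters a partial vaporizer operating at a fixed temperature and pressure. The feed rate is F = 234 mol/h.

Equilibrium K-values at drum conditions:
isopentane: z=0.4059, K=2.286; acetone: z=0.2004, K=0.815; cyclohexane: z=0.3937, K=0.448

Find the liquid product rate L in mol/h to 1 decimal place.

Newton–Raphson from ψ = 0.5:
  ψ = 0.5000: g = -0.02332, g' = -0.4859 → ψ = 0.4520
  ψ = 0.4520: g = 0.00007, g' = -0.4896 → ψ = 0.4522
Converged at ψ = 0.4522.
Then V = ψ·F = 0.4522·234 = 105.8 mol/h and L = F − V = 128.2 mol/h.

L = 128.2 mol/h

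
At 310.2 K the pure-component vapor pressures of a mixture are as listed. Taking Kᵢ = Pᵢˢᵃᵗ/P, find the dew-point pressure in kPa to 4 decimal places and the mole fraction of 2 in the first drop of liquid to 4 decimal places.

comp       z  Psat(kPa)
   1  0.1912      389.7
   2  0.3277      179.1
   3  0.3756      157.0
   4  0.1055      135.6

Pdew = 182.1255 kPa, x_2 = 0.3332

At the dew point ψ → 1, so Σzᵢ/Kᵢ = 1 with Kᵢ = Pᵢˢᵃᵗ/P ⇒ 1/P = Σzᵢ/Pᵢˢᵃᵗ.
1/P = 0.1912/389.7 + 0.3277/179.1 + 0.3756/157.0 + 0.1055/135.6 = 0.0054907 ⇒ P = 182.1255 kPa
xᵢ = zᵢP/Pᵢˢᵃᵗ ⇒ x_2 = 0.3277·182.1255/179.1 = 0.3332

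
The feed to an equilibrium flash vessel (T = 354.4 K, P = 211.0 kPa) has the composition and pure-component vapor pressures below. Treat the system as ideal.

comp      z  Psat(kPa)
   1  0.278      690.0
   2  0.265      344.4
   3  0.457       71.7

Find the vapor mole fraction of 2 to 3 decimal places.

Raoult's law: Kᵢ = Pᵢˢᵃᵗ/P = Pᵢˢᵃᵗ/211.0.
  K_1 = 690.0/211.0 = 3.27014, K_2 = 344.4/211.0 = 1.63223, K_3 = 71.7/211.0 = 0.33981
Rachford–Rice: g(β) = Σ zᵢ(Kᵢ−1)/(1+β(Kᵢ−1)) = 0.
g(0) = ΣzᵢKᵢ − 1 = 0.497 and g(1) = 1 − Σzᵢ/Kᵢ = -0.592, so a root lies in (0, 1).
Iterate (Newton) starting at β = 0.5:
  β = 0.500: g = -0.0275, g' = -0.819 → β = 0.466
Converged at β = 0.466.
Compositions from xᵢ = zᵢ/(1+β(Kᵢ−1)), yᵢ = Kᵢxᵢ:
  1: x = 0.135, y = 0.442
  2: x = 0.205, y = 0.334
  3: x = 0.660, y = 0.224

y_2 = 0.334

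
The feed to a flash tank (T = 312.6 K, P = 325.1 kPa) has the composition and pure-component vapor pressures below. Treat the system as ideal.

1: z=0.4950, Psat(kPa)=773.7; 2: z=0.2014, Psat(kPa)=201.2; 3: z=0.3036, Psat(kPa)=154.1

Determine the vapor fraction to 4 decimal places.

Raoult's law: Kᵢ = Pᵢˢᵃᵗ/P = Pᵢˢᵃᵗ/325.1.
  K_1 = 773.7/325.1 = 2.379883, K_2 = 201.2/325.1 = 0.618886, K_3 = 154.1/325.1 = 0.474008
Rachford–Rice: g(ψ) = Σ zᵢ(Kᵢ−1)/(1+ψ(Kᵢ−1)) = 0.
g(0) = ΣzᵢKᵢ − 1 = 0.4466 and g(1) = 1 − Σzᵢ/Kᵢ = -0.1739, so a root lies in (0, 1).
Iterate (Newton) starting at ψ = 0.69:
  ψ = 0.6900: g = -0.00491, g' = -0.5081 → ψ = 0.6803
Converged at ψ = 0.6803.

ψ = 0.6803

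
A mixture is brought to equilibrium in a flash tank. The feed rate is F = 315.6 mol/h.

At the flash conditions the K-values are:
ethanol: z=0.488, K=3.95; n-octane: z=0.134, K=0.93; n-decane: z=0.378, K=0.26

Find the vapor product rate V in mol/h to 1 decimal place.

Newton iteration, ψ⁰ = 0.64:
  ψ = 0.640: g = -0.0427, g' = -1.257 → ψ = 0.606
Converged at ψ = 0.606.
Then V = ψ·F = 0.6056·315.6 = 191.1 mol/h and L = F − V = 124.5 mol/h.

V = 191.1 mol/h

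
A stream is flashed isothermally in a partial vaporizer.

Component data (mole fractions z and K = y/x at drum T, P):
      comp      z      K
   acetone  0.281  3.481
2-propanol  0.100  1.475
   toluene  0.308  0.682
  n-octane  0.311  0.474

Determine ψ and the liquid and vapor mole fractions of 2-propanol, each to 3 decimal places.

Rachford–Rice: g(ψ) = Σ zᵢ(Kᵢ−1)/(1+ψ(Kᵢ−1)) = 0.
Feasibility: ΣzᵢKᵢ = 1.483, Σzᵢ/Kᵢ = 1.256 — both > 1, two phases present.
Iterate (Newton) starting at ψ = 0.5:
  ψ = 0.500: g = 0.0111, g' = -0.562 → ψ = 0.520
Converged at ψ = 0.520.
Compositions from xᵢ = zᵢ/(1+ψ(Kᵢ−1)), yᵢ = Kᵢxᵢ:
  acetone: x = 0.123, y = 0.427
  2-propanol: x = 0.080, y = 0.118
  toluene: x = 0.369, y = 0.252
  n-octane: x = 0.428, y = 0.203

ψ = 0.520, x_2-propanol = 0.080, y_2-propanol = 0.118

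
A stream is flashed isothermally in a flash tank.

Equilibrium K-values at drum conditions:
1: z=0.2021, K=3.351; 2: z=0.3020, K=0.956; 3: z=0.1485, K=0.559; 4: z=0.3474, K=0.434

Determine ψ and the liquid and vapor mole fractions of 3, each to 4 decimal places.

Let ψ = V/F and solve Σ zᵢ(Kᵢ−1)/(1+ψ(Kᵢ−1)) = 0.
Feasibility: ΣzᵢKᵢ = 1.1997, Σzᵢ/Kᵢ = 1.4423 — both > 1, two phases present.
Newton–Raphson from ψ = 0.31:
  ψ = 0.3100: g = -0.05297, g' = -0.5768 → ψ = 0.2182
  ψ = 0.2182: g = 0.00385, g' = -0.6688 → ψ = 0.2239
  ψ = 0.2239: g = 0.00002, g' = -0.6615 → ψ = 0.2240
Converged at ψ = 0.2240.
Compositions from xᵢ = zᵢ/(1+ψ(Kᵢ−1)), yᵢ = Kᵢxᵢ:
  1: x = 0.1324, y = 0.4436
  2: x = 0.3050, y = 0.2916
  3: x = 0.1648, y = 0.0921
  4: x = 0.3978, y = 0.1727

ψ = 0.2240, x_3 = 0.1648, y_3 = 0.0921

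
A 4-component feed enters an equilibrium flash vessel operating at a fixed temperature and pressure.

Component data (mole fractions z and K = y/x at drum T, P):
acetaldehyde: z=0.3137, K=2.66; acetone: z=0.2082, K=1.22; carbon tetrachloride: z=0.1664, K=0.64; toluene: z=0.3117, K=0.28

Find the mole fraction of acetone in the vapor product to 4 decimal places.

Newton–Raphson from ψ = 0.51:
  ψ = 0.5100: g = -0.10484, g' = -0.6975 → ψ = 0.3597
  ψ = 0.3597: g = -0.00317, g' = -0.6703 → ψ = 0.3550
Converged at ψ = 0.3550.
Compositions from xᵢ = zᵢ/(1+ψ(Kᵢ−1)), yᵢ = Kᵢxᵢ:
  acetaldehyde: x = 0.1974, y = 0.5251
  acetone: x = 0.1931, y = 0.2356
  carbon tetrachloride: x = 0.1908, y = 0.1221
  toluene: x = 0.4187, y = 0.1172

y_acetone = 0.2356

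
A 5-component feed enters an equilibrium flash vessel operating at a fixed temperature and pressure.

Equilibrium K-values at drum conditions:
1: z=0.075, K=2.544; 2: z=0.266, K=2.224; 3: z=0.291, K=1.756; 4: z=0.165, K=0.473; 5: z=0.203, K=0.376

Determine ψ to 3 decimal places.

ψ = 0.720

Let ψ = V/F and solve Σ zᵢ(Kᵢ−1)/(1+ψ(Kᵢ−1)) = 0.
g(0) = ΣzᵢKᵢ − 1 = 0.448 and g(1) = 1 − Σzᵢ/Kᵢ = -0.204, so a root lies in (0, 1).
Iterate (Newton) starting at ψ = 0.51:
  ψ = 0.510: g = 0.1193, g' = -0.549 → ψ = 0.727
  ψ = 0.727: g = -0.0041, g' = -0.606 → ψ = 0.720
Converged at ψ = 0.720.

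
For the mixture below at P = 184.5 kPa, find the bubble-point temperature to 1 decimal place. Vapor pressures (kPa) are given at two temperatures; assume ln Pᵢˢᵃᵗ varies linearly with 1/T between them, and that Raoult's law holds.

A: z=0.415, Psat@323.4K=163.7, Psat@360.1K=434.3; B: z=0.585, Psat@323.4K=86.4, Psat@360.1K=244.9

T = 338.6 K

Bubble-point temperature: ΣzᵢPᵢˢᵃᵗ(T) = P. Interpolate ln Pᵢˢᵃᵗ = aᵢ + bᵢ/T.
  T = 323.4 K: ΣzᵢPᵢˢᵃᵗ = 118.48 kPa
  T = 360.1 K: ΣzᵢPᵢˢᵃᵗ = 323.50 kPa
  T = 341.8 K: ΣzᵢPᵢˢᵃᵗ = 201.37 kPa
  T = 332.6 K: ΣzᵢPᵢˢᵃᵗ = 155.59 kPa
  T = 337.2 K: ΣzᵢPᵢˢᵃᵗ = 177.32 kPa
  T = 339.5 K: ΣzᵢPᵢˢᵃᵗ = 189.05 kPa
Interpolating between 337.2 K and 339.5 K gives T ≈ 338.6 K.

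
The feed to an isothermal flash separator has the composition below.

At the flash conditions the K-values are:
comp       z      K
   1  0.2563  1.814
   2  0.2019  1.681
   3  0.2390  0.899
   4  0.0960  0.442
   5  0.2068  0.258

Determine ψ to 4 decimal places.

Material balance + equilibrium reduce to Σ zᵢ(Kᵢ−1)/(1+ψ(Kᵢ−1)) = 0.
g(0) = ΣzᵢKᵢ − 1 = 0.1150 and g(1) = 1 − Σzᵢ/Kᵢ = -0.5460, so a root lies in (0, 1).
Iterate (Newton) starting at ψ = 0.4:
  ψ = 0.4000: g = -0.04688, g' = -0.4369 → ψ = 0.2927
  ψ = 0.2927: g = -0.00179, g' = -0.4069 → ψ = 0.2883
Converged at ψ = 0.2883.

ψ = 0.2883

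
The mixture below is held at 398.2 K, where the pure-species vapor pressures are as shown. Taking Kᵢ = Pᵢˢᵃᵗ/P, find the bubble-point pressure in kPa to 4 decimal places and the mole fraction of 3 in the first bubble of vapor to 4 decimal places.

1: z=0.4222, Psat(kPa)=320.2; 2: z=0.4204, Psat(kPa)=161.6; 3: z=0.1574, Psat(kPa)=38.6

At the bubble point ψ → 0, so ΣzᵢKᵢ = 1 with Kᵢ = Pᵢˢᵃᵗ/P ⇒ P = ΣzᵢPᵢˢᵃᵗ.
P = 0.4222·320.2 + 0.4204·161.6 + 0.1574·38.6 = 209.2007 kPa
yᵢ = zᵢPᵢˢᵃᵗ/P ⇒ y_3 = 0.1574·38.6/209.2007 = 0.0290

Pbub = 209.2007 kPa, y_3 = 0.0290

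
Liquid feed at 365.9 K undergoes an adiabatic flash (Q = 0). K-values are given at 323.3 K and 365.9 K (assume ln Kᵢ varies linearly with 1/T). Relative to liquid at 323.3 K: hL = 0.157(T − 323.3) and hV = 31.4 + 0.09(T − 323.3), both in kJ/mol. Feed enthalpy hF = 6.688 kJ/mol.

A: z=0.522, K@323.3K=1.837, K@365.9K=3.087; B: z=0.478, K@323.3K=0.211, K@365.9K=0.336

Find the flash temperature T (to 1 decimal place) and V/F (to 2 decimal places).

Adiabatic flash: solve Rachford–Rice at each trial T, then check hF = ψ·hV(T) + (1−ψ)·hL(T).
  T = 323.3 K: K = (1.837, 0.211), RR gives ψ = 0.091, H_out = 2.842 kJ/mol
  T = 365.9 K: K = (3.087, 0.336), RR gives ψ = 0.557, H_out = 22.591 kJ/mol
  T = 344.6 K: K = (2.420, 0.270), RR gives ψ = 0.379, H_out = 14.690 kJ/mol
  T = 334.0 K: K = (2.119, 0.240), RR gives ψ = 0.260, H_out = 9.643 kJ/mol
  T = 328.6 K: K = (1.974, 0.225), RR gives ψ = 0.183, H_out = 6.507 kJ/mol
  T = 331.3 K: K = (2.046, 0.232), RR gives ψ = 0.223, H_out = 8.137 kJ/mol
  T = 330.0 K: K = (2.011, 0.229), RR gives ψ = 0.204, H_out = 7.370 kJ/mol
Linear interpolation between T = 328.6 (H_out = 6.507) and T = 330.0 (H_out = 7.370) on hF = 6.688 gives T ≈ 328.9 K, at which ψ = 0.19.

T = 328.9 K, V/F = 0.19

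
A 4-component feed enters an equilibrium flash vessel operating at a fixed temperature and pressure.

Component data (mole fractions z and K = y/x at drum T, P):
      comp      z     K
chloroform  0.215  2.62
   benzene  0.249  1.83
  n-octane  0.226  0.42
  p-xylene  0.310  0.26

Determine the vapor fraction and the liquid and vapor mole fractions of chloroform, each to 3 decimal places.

ψ = 0.229, x_chloroform = 0.157, y_chloroform = 0.411

Rachford–Rice: g(ψ) = Σ zᵢ(Kᵢ−1)/(1+ψ(Kᵢ−1)) = 0.
Check two-phase: ΣzᵢKᵢ = 1.194 > 1 and Σzᵢ/Kᵢ = 1.949 > 1, so g(0) = 0.194 > 0 and g(1) = -0.949 < 0.
Newton–Raphson from ψ = 0.5:
  ψ = 0.500: g = -0.2103, g' = -0.836 → ψ = 0.249
  ψ = 0.249: g = -0.0147, g' = -0.763 → ψ = 0.229
Converged at ψ = 0.229.
Compositions from xᵢ = zᵢ/(1+ψ(Kᵢ−1)), yᵢ = Kᵢxᵢ:
  chloroform: x = 0.157, y = 0.411
  benzene: x = 0.209, y = 0.383
  n-octane: x = 0.261, y = 0.109
  p-xylene: x = 0.373, y = 0.097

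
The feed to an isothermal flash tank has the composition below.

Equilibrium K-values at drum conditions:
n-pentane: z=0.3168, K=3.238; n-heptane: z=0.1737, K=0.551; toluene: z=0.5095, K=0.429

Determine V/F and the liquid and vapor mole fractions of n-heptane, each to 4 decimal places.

Material balance + equilibrium reduce to Σ zᵢ(Kᵢ−1)/(1+V/F(Kᵢ−1)) = 0.
g(0) = ΣzᵢKᵢ − 1 = 0.3401 and g(1) = 1 − Σzᵢ/Kᵢ = -0.6007, so a root lies in (0, 1).
Newton iteration, V/F⁰ = 0.5:
  V/F = 0.5000: g = -0.17315, g' = -0.7370 → V/F = 0.2651
  V/F = 0.2651: g = 0.01368, g' = -0.9009 → V/F = 0.2802
  V/F = 0.2802: g = 0.00016, g' = -0.8805 → V/F = 0.2804
Converged at V/F = 0.2804.
Compositions from xᵢ = zᵢ/(1+V/F(Kᵢ−1)), yᵢ = Kᵢxᵢ:
  n-pentane: x = 0.1946, y = 0.6303
  n-heptane: x = 0.1987, y = 0.1095
  toluene: x = 0.6066, y = 0.2602

V/F = 0.2804, x_n-heptane = 0.1987, y_n-heptane = 0.1095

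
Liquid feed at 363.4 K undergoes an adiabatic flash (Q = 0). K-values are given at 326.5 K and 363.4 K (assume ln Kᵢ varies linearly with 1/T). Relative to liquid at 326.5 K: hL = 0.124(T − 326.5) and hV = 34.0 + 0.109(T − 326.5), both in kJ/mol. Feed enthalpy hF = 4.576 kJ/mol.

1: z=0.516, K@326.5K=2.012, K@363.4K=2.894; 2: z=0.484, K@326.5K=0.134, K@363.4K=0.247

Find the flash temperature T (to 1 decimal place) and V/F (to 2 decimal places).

T = 327.6 K, V/F = 0.13

Adiabatic flash: solve Rachford–Rice at each trial T, then check hF = ψ·hV(T) + (1−ψ)·hL(T).
  T = 326.5 K: K = (2.012, 0.134), RR gives ψ = 0.118, H_out = 3.998 kJ/mol
  T = 363.4 K: K = (2.894, 0.247), RR gives ψ = 0.430, H_out = 18.948 kJ/mol
  T = 344.9 K: K = (2.435, 0.185), RR gives ψ = 0.296, H_out = 12.256 kJ/mol
  T = 335.7 K: K = (2.219, 0.158), RR gives ψ = 0.216, H_out = 8.453 kJ/mol
  T = 331.1 K: K = (2.115, 0.146), RR gives ψ = 0.170, H_out = 6.331 kJ/mol
  T = 328.8 K: K = (2.063, 0.140), RR gives ψ = 0.145, H_out = 5.194 kJ/mol
Linear interpolation between T = 326.5 (H_out = 3.998) and T = 328.8 (H_out = 5.194) on hF = 4.576 gives T ≈ 327.6 K, at which ψ = 0.13.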